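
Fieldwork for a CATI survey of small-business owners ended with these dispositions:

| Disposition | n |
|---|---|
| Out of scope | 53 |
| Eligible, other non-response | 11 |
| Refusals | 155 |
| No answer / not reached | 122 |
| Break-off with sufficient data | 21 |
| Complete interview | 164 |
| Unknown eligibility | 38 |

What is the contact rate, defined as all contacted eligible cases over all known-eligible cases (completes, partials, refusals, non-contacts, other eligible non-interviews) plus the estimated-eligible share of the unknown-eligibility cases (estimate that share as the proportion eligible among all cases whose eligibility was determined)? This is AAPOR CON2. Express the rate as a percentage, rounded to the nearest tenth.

Num = 164 + 21 + 155 + 11 = 351
Eligible (known) = 164 + 21 + 155 + 122 + 11 = 473
e = 473 / (473 + 53) = 473 / 526 = 0.8992
e × U = 0.8992 × 38 = 34.17
Base = 473 + 34.17 = 507.17
CON2 = 351 / 507.17 = 0.6921

69.2%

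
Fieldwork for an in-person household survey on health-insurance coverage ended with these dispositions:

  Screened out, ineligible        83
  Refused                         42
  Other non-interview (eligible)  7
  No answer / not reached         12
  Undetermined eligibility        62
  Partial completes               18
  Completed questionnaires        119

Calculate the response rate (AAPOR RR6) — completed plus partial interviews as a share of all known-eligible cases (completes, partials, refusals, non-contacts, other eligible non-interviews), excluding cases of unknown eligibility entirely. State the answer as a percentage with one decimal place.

69.2%

Num → 119 + 18 = 137
Denom → 119 + 18 + 42 + 12 + 7 = 198
RR6 = 137 / 198 = 0.6919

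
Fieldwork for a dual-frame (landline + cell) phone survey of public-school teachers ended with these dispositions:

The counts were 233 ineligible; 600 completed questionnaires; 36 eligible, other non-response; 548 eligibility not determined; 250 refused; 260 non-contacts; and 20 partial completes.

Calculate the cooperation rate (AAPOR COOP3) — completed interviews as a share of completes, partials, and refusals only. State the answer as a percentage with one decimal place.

Num: 600
Denominator: 600 + 20 + 250 = 870
COOP3 = 600 / 870 = 0.6897

69.0%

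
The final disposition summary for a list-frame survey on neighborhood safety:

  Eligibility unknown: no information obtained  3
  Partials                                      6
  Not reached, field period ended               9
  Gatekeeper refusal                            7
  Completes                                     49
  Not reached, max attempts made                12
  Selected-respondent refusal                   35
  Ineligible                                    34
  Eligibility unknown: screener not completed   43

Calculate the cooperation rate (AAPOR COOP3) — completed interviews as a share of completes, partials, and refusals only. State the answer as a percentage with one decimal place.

50.5%

Refused = 7 + 35 = 42
Non-contacts = 9 + 12 = 21
Eligibility not determined = 43 + 3 = 46
Top → 49
Denominator → 49 + 6 + 42 = 97
COOP3 = 49 / 97 = 0.5052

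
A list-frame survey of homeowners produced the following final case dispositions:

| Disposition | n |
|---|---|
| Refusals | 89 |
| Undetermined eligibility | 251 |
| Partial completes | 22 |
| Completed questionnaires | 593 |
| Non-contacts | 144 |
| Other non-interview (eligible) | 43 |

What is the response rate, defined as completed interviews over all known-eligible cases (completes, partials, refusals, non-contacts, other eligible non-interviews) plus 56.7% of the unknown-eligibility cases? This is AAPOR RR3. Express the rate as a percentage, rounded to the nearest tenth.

Top → 593
Determined eligible → 593 + 22 + 89 + 144 + 43 = 891
e × U → 0.5670 × 251 = 142.32
Denominator → 891 + 142.32 = 1033.32
RR3 = 593 / 1033.32 = 0.5739

57.4%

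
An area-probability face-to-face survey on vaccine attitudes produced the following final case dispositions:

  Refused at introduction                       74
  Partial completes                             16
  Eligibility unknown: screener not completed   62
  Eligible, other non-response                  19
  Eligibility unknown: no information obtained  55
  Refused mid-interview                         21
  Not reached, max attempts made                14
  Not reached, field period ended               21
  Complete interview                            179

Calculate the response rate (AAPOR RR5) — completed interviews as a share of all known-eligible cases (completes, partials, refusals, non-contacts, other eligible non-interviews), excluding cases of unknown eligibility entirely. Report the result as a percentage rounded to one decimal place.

Declined to participate = 74 + 21 = 95
No answer / not reached = 21 + 14 = 35
Unknown if eligible = 62 + 55 = 117
Numerator = 179
Denom = 179 + 16 + 95 + 35 + 19 = 344
RR5 = 179 / 344 = 0.5203

52.0%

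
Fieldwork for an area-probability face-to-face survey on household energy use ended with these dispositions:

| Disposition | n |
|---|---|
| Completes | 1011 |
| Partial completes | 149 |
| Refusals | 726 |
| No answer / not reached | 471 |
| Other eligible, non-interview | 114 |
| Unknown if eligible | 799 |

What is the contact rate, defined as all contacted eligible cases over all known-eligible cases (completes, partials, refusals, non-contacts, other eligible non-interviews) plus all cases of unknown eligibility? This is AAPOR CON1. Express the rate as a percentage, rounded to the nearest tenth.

Num: 1011 + 149 + 726 + 114 = 2000
Denom: 1011 + 149 + 726 + 471 + 114 + 799 = 3270
CON1 = 2000 / 3270 = 0.6116

61.2%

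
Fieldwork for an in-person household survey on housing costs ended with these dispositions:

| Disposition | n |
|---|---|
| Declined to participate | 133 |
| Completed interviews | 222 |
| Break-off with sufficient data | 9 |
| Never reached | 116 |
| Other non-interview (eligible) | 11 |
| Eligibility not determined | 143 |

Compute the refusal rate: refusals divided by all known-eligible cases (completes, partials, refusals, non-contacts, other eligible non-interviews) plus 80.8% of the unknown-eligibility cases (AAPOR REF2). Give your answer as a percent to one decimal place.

21.9%

Top → 133
Eligible (known) → 222 + 9 + 133 + 116 + 11 = 491
Estimated eligible among unknowns → 0.8080 × 143 = 115.54
Denom → 491 + 115.54 = 606.54
REF2 = 133 / 606.54 = 0.2193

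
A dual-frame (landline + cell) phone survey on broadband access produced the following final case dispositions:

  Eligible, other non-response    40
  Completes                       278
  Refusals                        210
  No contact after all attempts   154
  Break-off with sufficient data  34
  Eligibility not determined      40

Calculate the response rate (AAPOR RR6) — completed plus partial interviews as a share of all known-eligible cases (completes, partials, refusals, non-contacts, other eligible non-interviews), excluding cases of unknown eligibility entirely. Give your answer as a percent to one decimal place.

Top: 278 + 34 = 312
Base: 278 + 34 + 210 + 154 + 40 = 716
RR6 = 312 / 716 = 0.4358

43.6%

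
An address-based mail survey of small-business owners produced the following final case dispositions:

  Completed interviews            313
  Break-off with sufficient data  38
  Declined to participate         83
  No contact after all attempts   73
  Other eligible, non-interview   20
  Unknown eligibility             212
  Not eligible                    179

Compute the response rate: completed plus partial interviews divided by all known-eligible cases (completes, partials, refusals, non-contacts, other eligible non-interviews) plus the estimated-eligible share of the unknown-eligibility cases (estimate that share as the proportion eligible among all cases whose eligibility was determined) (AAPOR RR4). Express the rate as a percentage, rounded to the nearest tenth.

51.2%

Numerator = 313 + 38 = 351
Determined eligible = 313 + 38 + 83 + 73 + 20 = 527
e = 527 / (527 + 179) = 527 / 706 = 0.7465
e × U = 0.7465 × 212 = 158.26
Denominator = 527 + 158.26 = 685.26
RR4 = 351 / 685.26 = 0.5122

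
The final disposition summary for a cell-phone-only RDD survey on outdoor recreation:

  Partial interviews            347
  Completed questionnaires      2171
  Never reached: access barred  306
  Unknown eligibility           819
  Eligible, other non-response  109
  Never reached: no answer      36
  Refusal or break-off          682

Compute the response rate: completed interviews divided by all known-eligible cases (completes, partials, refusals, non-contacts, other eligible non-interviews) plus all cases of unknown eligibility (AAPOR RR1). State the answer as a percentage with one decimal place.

Non-contacts = 36 + 306 = 342
Numerator: 2171
Denom: 2171 + 347 + 682 + 342 + 109 + 819 = 4470
RR1 = 2171 / 4470 = 0.4857

48.6%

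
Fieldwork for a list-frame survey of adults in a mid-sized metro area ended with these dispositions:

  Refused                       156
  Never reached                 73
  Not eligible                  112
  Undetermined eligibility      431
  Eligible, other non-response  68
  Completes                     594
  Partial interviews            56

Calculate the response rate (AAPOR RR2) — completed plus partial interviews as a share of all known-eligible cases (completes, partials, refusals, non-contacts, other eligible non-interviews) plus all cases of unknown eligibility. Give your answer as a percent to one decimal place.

47.2%

Numerator → 594 + 56 = 650
Denom → 594 + 56 + 156 + 73 + 68 + 431 = 1378
RR2 = 650 / 1378 = 0.4717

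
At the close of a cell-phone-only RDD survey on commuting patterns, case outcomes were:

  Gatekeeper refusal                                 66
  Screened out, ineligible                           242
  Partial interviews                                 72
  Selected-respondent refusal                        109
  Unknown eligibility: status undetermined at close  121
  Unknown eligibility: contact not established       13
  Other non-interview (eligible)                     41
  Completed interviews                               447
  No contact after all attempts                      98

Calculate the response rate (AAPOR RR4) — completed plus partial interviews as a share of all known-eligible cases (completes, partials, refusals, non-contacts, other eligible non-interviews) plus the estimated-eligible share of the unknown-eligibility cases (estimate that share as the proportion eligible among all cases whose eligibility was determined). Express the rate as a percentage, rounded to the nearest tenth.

Refused = 66 + 109 = 175
Unknown if eligible = 13 + 121 = 134
Numerator = 447 + 72 = 519
Known eligible = 447 + 72 + 175 + 98 + 41 = 833
e = 833 / (833 + 242) = 833 / 1075 = 0.7749
e × U = 0.7749 × 134 = 103.84
Base = 833 + 103.84 = 936.84
RR4 = 519 / 936.84 = 0.5540

55.4%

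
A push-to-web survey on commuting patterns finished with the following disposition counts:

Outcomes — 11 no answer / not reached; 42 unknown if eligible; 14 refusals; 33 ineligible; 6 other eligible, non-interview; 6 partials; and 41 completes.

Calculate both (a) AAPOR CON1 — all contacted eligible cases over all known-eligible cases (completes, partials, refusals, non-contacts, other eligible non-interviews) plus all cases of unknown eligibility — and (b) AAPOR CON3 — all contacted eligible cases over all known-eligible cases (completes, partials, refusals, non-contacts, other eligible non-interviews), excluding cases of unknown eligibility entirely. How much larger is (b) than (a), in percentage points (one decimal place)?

30.1

Top → 41 + 6 + 14 + 6 = 67
Denominator → 41 + 6 + 14 + 11 + 6 + 42 = 120
CON1 = 67 / 120 = 0.5583
Denominator → 41 + 6 + 14 + 11 + 6 = 78
CON3 = 67 / 78 = 0.8590
Difference = 85.90 − 55.83 = 30.07 percentage points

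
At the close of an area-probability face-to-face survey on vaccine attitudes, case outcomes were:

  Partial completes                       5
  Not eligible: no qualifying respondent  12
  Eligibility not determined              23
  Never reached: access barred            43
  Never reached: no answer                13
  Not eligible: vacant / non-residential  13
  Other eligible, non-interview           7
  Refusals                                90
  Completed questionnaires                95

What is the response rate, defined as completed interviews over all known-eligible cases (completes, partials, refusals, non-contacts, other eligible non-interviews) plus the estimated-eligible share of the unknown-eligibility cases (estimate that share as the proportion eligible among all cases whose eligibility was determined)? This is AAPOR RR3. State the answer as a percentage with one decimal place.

Non-contacts = 13 + 43 = 56
Not eligible = 12 + 13 = 25
Numerator = 95
Eligible (known) = 95 + 5 + 90 + 56 + 7 = 253
e = 253 / (253 + 25) = 253 / 278 = 0.9101
e × U = 0.9101 × 23 = 20.93
Denominator = 253 + 20.93 = 273.93
RR3 = 95 / 273.93 = 0.3468

34.7%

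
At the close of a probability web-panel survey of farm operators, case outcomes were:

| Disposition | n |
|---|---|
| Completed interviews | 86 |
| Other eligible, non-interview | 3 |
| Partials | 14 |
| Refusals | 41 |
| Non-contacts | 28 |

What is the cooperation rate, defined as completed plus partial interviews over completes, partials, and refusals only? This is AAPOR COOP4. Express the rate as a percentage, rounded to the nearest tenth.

Top = 86 + 14 = 100
Denominator = 86 + 14 + 41 = 141
COOP4 = 100 / 141 = 0.7092

70.9%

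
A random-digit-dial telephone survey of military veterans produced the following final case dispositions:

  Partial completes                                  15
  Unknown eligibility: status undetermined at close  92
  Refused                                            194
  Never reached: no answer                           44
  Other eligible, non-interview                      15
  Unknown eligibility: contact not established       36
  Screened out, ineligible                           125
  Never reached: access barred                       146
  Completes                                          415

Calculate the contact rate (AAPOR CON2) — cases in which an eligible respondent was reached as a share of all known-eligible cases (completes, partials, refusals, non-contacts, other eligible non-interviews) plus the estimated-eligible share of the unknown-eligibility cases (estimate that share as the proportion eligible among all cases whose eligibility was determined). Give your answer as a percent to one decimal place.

68.0%

Never reached = 44 + 146 = 190
Unknown if eligible = 36 + 92 = 128
Numerator: 415 + 15 + 194 + 15 = 639
Determined eligible: 415 + 15 + 194 + 190 + 15 = 829
e = 829 / (829 + 125) = 829 / 954 = 0.8690
e × U: 0.8690 × 128 = 111.23
Base: 829 + 111.23 = 940.23
CON2 = 639 / 940.23 = 0.6796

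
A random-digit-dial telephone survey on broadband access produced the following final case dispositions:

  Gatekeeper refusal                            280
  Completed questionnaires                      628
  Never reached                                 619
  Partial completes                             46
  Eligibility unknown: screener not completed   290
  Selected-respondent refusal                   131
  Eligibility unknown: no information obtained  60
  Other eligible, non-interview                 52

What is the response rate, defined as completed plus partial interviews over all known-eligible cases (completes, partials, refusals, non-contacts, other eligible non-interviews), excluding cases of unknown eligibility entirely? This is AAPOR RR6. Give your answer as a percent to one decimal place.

38.4%

Refusal or break-off = 280 + 131 = 411
Eligibility not determined = 290 + 60 = 350
Numerator: 628 + 46 = 674
Denom: 628 + 46 + 411 + 619 + 52 = 1756
RR6 = 674 / 1756 = 0.3838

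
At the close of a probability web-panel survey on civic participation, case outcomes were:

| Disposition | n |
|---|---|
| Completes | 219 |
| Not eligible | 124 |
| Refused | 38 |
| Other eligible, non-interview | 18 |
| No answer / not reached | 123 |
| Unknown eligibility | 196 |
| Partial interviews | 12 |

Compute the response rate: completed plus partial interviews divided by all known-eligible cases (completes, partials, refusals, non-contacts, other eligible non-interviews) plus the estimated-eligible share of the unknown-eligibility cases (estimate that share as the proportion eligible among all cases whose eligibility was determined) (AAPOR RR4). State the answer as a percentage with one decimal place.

41.2%

Num → 219 + 12 = 231
Determined eligible → 219 + 12 + 38 + 123 + 18 = 410
e = 410 / (410 + 124) = 410 / 534 = 0.7678
e × U → 0.7678 × 196 = 150.49
Denom → 410 + 150.49 = 560.49
RR4 = 231 / 560.49 = 0.4121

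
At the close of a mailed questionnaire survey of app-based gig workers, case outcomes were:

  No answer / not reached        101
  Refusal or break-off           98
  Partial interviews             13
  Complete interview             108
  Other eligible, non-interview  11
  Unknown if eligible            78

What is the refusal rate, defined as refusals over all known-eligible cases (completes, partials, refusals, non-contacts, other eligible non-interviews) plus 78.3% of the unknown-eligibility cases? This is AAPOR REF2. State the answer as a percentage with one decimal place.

Num → 98
Determined eligible → 108 + 13 + 98 + 101 + 11 = 331
Eligible share of unknowns → 0.7830 × 78 = 61.07
Denominator → 331 + 61.07 = 392.07
REF2 = 98 / 392.07 = 0.2500

25.0%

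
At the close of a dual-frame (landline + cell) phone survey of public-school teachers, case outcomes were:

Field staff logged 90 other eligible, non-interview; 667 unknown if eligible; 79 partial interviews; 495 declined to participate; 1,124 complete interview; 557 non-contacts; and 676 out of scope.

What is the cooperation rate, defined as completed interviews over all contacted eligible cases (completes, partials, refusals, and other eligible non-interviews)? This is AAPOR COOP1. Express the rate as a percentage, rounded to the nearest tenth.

Num: 1124
Denom: 1124 + 79 + 495 + 90 = 1788
COOP1 = 1124 / 1788 = 0.6286

62.9%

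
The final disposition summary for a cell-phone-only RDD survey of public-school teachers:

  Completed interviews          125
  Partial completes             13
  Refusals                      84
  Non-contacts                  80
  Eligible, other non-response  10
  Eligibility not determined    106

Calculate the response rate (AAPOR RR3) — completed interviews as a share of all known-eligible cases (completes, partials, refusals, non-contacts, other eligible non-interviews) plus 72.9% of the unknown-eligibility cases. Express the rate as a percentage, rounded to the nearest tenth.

Top = 125
Determined eligible = 125 + 13 + 84 + 80 + 10 = 312
Eligible share of unknowns = 0.7290 × 106 = 77.27
Denom = 312 + 77.27 = 389.27
RR3 = 125 / 389.27 = 0.3211

32.1%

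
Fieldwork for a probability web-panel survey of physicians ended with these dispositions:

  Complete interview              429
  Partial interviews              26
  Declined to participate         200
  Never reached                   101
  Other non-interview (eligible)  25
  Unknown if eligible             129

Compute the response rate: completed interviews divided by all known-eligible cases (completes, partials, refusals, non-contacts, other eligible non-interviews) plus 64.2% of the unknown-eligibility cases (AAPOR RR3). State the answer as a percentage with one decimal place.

49.7%

Top = 429
Known eligible = 429 + 26 + 200 + 101 + 25 = 781
e × U = 0.6420 × 129 = 82.82
Denom = 781 + 82.82 = 863.82
RR3 = 429 / 863.82 = 0.4966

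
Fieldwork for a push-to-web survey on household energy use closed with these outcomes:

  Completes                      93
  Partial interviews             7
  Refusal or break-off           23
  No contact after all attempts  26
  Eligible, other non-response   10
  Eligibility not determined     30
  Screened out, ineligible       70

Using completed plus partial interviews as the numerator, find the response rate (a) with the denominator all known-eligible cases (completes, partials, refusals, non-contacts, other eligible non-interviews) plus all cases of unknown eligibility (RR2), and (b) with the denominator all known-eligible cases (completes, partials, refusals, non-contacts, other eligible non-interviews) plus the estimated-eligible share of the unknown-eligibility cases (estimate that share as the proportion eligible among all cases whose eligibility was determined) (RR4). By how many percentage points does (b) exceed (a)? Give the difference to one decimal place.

2.7

Num → 93 + 7 = 100
Denominator → 93 + 7 + 23 + 26 + 10 + 30 = 189
RR2 = 100 / 189 = 0.5291
Determined eligible → 93 + 7 + 23 + 26 + 10 = 159
e = 159 / (159 + 70) = 159 / 229 = 0.6943
Estimated eligible among unknowns → 0.6943 × 30 = 20.83
Denominator → 159 + 20.83 = 179.83
RR4 = 100 / 179.83 = 0.5561
Difference = 55.61 − 52.91 = 2.70 percentage points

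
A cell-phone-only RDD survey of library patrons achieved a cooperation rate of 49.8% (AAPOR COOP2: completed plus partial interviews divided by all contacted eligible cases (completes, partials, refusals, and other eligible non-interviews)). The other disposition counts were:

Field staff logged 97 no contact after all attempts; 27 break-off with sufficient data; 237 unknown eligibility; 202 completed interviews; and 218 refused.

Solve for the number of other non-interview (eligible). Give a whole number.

Numerator: 202 + 27 = 229
COOP2 = 229 / D = 0.498
D = 229 / 0.498 = 459.8
Other denominator terms total 447
other non-interview (eligible) = 459.8 − 447 ≈ 13

13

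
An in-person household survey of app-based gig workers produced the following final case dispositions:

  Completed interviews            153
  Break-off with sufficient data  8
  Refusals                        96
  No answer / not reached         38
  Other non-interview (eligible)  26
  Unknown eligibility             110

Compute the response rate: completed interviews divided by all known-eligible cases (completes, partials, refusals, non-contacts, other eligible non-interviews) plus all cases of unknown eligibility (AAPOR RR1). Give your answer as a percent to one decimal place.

Top = 153
Denominator = 153 + 8 + 96 + 38 + 26 + 110 = 431
RR1 = 153 / 431 = 0.3550

35.5%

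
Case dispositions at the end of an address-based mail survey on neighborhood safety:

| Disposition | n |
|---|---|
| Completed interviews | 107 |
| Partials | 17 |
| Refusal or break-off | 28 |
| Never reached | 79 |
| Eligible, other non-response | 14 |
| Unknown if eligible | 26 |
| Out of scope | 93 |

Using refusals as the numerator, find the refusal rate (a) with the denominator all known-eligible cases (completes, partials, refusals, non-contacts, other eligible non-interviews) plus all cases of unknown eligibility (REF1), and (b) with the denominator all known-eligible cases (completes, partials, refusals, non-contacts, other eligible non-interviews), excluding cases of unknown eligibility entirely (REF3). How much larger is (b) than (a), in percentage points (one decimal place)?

1.1

Numerator → 28
Denominator → 107 + 17 + 28 + 79 + 14 + 26 = 271
REF1 = 28 / 271 = 0.1033
Denominator → 107 + 17 + 28 + 79 + 14 = 245
REF3 = 28 / 245 = 0.1143
Difference = 11.43 − 10.33 = 1.10 percentage points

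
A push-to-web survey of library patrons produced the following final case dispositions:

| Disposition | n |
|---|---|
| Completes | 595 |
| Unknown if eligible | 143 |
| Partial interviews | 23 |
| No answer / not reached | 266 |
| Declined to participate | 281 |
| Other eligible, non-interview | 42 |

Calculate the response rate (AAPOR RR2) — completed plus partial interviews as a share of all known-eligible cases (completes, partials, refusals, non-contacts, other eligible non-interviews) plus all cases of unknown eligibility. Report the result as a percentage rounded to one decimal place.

Num → 595 + 23 = 618
Denom → 595 + 23 + 281 + 266 + 42 + 143 = 1350
RR2 = 618 / 1350 = 0.4578

45.8%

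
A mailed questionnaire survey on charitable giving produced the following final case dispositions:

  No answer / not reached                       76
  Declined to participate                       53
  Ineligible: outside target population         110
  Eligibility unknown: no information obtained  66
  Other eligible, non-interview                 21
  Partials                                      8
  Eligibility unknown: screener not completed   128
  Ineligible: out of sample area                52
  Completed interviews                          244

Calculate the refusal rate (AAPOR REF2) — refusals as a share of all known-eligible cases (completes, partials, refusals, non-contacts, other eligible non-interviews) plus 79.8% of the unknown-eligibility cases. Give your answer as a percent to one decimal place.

9.5%

Undetermined eligibility = 128 + 66 = 194
Out of scope = 110 + 52 = 162
Numerator: 53
Eligible (known): 244 + 8 + 53 + 76 + 21 = 402
Eligible share of unknowns: 0.7980 × 194 = 154.81
Base: 402 + 154.81 = 556.81
REF2 = 53 / 556.81 = 0.0952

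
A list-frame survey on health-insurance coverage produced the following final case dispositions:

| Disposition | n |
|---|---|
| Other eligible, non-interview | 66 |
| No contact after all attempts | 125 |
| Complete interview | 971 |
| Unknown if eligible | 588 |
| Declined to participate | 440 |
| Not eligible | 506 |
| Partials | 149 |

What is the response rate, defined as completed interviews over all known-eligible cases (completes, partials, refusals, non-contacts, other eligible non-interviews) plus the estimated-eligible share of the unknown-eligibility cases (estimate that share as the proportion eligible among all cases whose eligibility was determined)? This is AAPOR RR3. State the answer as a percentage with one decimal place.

Num: 971
Eligible (known): 971 + 149 + 440 + 125 + 66 = 1751
e = 1751 / (1751 + 506) = 1751 / 2257 = 0.7758
Estimated eligible among unknowns: 0.7758 × 588 = 456.17
Denom: 1751 + 456.17 = 2207.17
RR3 = 971 / 2207.17 = 0.4399

44.0%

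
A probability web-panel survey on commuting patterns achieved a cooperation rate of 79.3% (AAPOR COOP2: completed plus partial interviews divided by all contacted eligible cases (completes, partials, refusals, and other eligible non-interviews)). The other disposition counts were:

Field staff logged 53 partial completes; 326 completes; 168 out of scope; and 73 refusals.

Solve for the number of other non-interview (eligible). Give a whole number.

26

Num → 326 + 53 = 379
COOP2 = 379 / D = 0.793
D = 379 / 0.793 = 477.9
Other denominator terms total 452
other non-interview (eligible) = 477.9 − 452 ≈ 26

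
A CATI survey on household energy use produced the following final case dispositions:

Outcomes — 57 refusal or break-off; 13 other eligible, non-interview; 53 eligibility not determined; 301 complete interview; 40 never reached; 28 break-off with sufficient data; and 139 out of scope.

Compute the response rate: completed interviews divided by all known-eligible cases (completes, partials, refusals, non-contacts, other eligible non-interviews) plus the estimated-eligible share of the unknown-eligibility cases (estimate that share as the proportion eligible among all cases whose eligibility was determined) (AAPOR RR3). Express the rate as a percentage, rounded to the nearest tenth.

62.8%

Top = 301
Determined eligible = 301 + 28 + 57 + 40 + 13 = 439
e = 439 / (439 + 139) = 439 / 578 = 0.7595
Estimated eligible among unknowns = 0.7595 × 53 = 40.25
Denom = 439 + 40.25 = 479.25
RR3 = 301 / 479.25 = 0.6281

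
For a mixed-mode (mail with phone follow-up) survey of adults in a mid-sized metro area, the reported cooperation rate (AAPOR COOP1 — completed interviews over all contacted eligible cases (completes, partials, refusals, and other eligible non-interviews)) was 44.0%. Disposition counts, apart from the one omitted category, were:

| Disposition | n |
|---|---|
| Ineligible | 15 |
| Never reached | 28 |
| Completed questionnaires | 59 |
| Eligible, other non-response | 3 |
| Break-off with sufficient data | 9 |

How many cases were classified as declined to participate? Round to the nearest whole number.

COOP1 = 59 / D = 0.440
D = 59 / 0.440 = 134.1
Rest of base = 71
declined to participate = 134.1 − 71 ≈ 63

63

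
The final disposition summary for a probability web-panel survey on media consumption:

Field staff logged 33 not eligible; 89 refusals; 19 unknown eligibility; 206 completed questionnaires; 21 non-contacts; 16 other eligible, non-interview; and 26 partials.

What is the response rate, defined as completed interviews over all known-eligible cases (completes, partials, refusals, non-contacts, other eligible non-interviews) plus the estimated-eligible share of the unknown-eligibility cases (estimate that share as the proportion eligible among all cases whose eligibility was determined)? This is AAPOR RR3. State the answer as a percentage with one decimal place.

54.9%

Top → 206
Known eligible → 206 + 26 + 89 + 21 + 16 = 358
e = 358 / (358 + 33) = 358 / 391 = 0.9156
Eligible share of unknowns → 0.9156 × 19 = 17.40
Base → 358 + 17.40 = 375.40
RR3 = 206 / 375.40 = 0.5487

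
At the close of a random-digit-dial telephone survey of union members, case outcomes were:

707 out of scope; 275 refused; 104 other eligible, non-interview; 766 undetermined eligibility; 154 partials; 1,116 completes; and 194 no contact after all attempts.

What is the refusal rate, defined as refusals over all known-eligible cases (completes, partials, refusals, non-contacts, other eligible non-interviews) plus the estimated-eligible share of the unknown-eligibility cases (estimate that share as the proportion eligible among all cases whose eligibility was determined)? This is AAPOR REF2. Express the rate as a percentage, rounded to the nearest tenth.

11.5%

Top → 275
Eligible (known) → 1116 + 154 + 275 + 194 + 104 = 1843
e = 1843 / (1843 + 707) = 1843 / 2550 = 0.7227
Eligible share of unknowns → 0.7227 × 766 = 553.59
Denominator → 1843 + 553.59 = 2396.59
REF2 = 275 / 2396.59 = 0.1147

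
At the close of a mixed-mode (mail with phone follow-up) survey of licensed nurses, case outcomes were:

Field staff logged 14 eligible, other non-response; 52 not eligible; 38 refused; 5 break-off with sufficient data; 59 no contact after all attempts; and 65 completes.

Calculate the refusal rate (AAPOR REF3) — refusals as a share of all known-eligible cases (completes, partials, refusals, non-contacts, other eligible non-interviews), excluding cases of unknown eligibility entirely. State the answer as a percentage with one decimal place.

Num → 38
Denominator → 65 + 5 + 38 + 59 + 14 = 181
REF3 = 38 / 181 = 0.2099

21.0%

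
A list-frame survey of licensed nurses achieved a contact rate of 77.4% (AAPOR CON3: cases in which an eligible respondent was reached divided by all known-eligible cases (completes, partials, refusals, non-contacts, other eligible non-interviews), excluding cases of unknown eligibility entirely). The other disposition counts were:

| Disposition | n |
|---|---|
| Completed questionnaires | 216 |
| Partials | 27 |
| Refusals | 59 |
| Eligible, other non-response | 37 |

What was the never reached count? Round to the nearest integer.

99

Num: 216 + 27 + 59 + 37 = 339
CON3 = 339 / D = 0.774
D = 339 / 0.774 = 438.0
Other denominator terms total 339
never reached = 438.0 − 339 ≈ 99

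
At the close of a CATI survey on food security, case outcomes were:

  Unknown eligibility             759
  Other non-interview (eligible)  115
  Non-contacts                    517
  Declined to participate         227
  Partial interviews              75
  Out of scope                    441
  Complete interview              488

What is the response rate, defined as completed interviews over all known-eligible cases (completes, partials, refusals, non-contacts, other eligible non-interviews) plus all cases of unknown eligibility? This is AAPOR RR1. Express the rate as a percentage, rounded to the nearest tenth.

Numerator: 488
Denom: 488 + 75 + 227 + 517 + 115 + 759 = 2181
RR1 = 488 / 2181 = 0.2238

22.4%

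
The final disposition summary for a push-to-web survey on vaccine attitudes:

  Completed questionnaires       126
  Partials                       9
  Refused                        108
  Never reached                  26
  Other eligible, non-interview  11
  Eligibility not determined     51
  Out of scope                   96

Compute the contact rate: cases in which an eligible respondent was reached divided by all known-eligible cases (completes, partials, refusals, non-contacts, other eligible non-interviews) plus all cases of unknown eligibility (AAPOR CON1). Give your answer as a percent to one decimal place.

Num → 126 + 9 + 108 + 11 = 254
Denom → 126 + 9 + 108 + 26 + 11 + 51 = 331
CON1 = 254 / 331 = 0.7674

76.7%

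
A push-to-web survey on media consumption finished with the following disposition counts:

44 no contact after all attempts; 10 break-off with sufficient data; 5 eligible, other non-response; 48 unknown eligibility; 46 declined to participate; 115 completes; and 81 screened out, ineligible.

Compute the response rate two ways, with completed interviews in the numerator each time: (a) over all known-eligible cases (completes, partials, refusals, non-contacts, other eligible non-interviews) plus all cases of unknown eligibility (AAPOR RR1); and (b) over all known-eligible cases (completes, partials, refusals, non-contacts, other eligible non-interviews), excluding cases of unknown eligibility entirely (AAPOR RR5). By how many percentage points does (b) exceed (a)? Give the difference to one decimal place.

9.4

Top → 115
Base → 115 + 10 + 46 + 44 + 5 + 48 = 268
RR1 = 115 / 268 = 0.4291
Base → 115 + 10 + 46 + 44 + 5 = 220
RR5 = 115 / 220 = 0.5227
Difference = 52.27 − 42.91 = 9.36 percentage points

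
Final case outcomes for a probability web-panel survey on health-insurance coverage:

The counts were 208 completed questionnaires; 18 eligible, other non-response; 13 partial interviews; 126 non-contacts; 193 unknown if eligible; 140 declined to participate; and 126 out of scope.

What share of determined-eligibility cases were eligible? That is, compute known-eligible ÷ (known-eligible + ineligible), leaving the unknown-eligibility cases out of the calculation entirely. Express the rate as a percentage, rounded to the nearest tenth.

80.0%

Eligible (known) → 208 + 13 + 140 + 126 + 18 = 505
e = 505 / (505 + 126) = 505 / 631 = 0.8003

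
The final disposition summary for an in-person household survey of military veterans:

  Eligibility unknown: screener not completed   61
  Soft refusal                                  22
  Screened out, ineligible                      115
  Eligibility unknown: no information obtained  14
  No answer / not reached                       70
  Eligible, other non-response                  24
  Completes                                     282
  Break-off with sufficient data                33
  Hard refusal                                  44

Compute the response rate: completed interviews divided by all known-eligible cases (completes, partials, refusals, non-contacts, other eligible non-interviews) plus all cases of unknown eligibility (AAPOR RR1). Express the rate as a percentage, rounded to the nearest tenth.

51.3%

Refused = 44 + 22 = 66
Unknown eligibility = 61 + 14 = 75
Top = 282
Base = 282 + 33 + 66 + 70 + 24 + 75 = 550
RR1 = 282 / 550 = 0.5127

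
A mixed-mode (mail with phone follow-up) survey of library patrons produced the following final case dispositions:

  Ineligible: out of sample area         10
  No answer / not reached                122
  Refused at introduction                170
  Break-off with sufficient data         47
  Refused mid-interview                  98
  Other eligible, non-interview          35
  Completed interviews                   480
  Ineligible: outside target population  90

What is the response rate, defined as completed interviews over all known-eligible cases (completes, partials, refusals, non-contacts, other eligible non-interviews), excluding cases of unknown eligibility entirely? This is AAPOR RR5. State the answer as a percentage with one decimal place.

50.4%

Refusal or break-off = 170 + 98 = 268
Not eligible = 90 + 10 = 100
Top → 480
Denominator → 480 + 47 + 268 + 122 + 35 = 952
RR5 = 480 / 952 = 0.5042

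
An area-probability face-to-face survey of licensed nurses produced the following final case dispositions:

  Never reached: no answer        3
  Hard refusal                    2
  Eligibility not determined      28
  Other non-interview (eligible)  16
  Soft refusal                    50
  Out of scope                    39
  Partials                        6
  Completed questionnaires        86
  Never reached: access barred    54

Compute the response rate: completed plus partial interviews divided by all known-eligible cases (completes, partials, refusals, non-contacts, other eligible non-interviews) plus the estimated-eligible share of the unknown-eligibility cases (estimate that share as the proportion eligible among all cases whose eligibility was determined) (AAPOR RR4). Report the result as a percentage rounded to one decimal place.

38.2%

Refusal or break-off = 2 + 50 = 52
Never reached = 3 + 54 = 57
Num → 86 + 6 = 92
Known eligible → 86 + 6 + 52 + 57 + 16 = 217
e = 217 / (217 + 39) = 217 / 256 = 0.8477
e × U → 0.8477 × 28 = 23.74
Denom → 217 + 23.74 = 240.74
RR4 = 92 / 240.74 = 0.3822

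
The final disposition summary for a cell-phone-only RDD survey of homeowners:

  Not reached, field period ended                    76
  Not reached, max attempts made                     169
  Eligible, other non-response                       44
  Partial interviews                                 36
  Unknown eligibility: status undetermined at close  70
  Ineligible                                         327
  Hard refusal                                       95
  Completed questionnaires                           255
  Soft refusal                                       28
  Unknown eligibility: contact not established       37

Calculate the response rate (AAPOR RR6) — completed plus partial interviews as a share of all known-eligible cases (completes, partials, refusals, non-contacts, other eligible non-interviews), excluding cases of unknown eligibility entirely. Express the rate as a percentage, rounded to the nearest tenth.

Refusals = 95 + 28 = 123
Never reached = 76 + 169 = 245
Undetermined eligibility = 37 + 70 = 107
Top = 255 + 36 = 291
Base = 255 + 36 + 123 + 245 + 44 = 703
RR6 = 291 / 703 = 0.4139

41.4%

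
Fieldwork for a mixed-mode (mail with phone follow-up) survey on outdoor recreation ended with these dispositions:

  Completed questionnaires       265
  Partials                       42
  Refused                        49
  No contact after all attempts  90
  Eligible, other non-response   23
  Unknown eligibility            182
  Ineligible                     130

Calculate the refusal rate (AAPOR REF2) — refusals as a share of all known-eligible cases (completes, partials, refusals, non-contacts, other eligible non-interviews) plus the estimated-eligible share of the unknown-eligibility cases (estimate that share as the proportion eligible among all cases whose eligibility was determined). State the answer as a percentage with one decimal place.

Top → 49
Determined eligible → 265 + 42 + 49 + 90 + 23 = 469
e = 469 / (469 + 130) = 469 / 599 = 0.7830
e × U → 0.7830 × 182 = 142.51
Base → 469 + 142.51 = 611.51
REF2 = 49 / 611.51 = 0.0801

8.0%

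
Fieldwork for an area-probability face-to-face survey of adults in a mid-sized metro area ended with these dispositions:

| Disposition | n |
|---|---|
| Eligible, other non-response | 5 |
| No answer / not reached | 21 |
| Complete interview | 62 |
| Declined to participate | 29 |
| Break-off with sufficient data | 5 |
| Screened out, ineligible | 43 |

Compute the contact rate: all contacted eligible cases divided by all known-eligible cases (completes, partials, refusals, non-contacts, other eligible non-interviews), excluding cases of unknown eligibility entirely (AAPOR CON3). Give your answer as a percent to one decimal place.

Num → 62 + 5 + 29 + 5 = 101
Denominator → 62 + 5 + 29 + 21 + 5 = 122
CON3 = 101 / 122 = 0.8279

82.8%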